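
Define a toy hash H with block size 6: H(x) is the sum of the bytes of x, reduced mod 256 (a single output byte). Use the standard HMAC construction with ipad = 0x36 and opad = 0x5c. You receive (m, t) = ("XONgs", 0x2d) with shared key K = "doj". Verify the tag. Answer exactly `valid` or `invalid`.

Key "doj" = 64 6f 6a is 3 bytes ≤ B = 6; zero-pad to 6 bytes: K' = 64 6f 6a 00 00 00.
K' ⊕ ipad = 52 59 5c 36 36 36; K' ⊕ opad = 38 33 36 5c 5c 5c.
Inner hash: sum = 82+89+92+54+54+54+88+79+78+103+115 = 888; mod 256 = 120 → 78.
Outer hash (recomputed tag): sum = 56+51+54+92+92+92+120 = 557; mod 256 = 45 → 2d.
Recomputed tag = 2d; claimed = 2d → match.

valid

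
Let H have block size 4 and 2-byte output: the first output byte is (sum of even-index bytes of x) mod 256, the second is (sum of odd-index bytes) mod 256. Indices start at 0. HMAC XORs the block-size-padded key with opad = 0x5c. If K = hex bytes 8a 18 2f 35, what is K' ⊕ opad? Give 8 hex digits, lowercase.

Key hex bytes 8a 18 2f 35 is exactly B = 4 bytes: K' = 8a 18 2f 35.
XOR each byte with 0x5c: 8a⊕5c=d6, 18⊕5c=44, 2f⊕5c=73, 35⊕5c=69.

d6447369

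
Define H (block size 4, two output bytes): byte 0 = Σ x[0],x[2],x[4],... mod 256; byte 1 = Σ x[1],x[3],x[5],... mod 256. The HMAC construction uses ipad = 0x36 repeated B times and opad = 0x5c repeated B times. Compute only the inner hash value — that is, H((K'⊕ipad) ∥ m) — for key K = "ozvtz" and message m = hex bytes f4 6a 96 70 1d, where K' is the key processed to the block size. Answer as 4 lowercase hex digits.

Key "ozvtz" = 6f 7a 76 74 7a is 5 bytes > B = 4, so hash it first: H(key) = 5f ee, then zero-pad to 4 bytes: K' = 5f ee 00 00.
K' ⊕ ipad = 69 d8 36 36.
Inner input = 69 d8 36 36 ∥ f4 6a 96 70 1d.
Inner hash: even-index sum = 582 mod 256 = 70; odd-index sum = 488 mod 256 = 232 → 46 e8.

46e8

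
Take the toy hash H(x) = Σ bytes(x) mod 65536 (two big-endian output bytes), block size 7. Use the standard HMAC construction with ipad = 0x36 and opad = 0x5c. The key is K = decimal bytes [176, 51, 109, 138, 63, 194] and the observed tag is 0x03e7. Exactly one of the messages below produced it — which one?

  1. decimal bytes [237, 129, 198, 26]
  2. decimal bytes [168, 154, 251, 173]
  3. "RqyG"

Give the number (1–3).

Key decimal bytes [176, 51, 109, 138, 63, 194] = b0 33 6d 8a 3f c2 is 6 bytes ≤ B = 7; zero-pad to 7 bytes: K' = b0 33 6d 8a 3f c2 00.
K' ⊕ ipad = 86 05 5b bc 09 f4 36; K' ⊕ opad = ec 6f 31 d6 63 9e 5c.
m1: inner = H(86 05 5b bc 09 f4 36 ed 81 c6 1a) = 05 23; tag = H(ec 6f 31 d6 63 9e 5c 05 23) = 03e7 ← matches
m2: inner = H(86 05 5b bc 09 f4 36 a8 9a fb ad) = 05 bf; tag = H(ec 6f 31 d6 63 9e 5c 05 bf) = 0483
m3: inner = H(86 05 5b bc 09 f4 36 52 71 79 47) = 04 58; tag = H(ec 6f 31 d6 63 9e 5c 04 58) = 041b

1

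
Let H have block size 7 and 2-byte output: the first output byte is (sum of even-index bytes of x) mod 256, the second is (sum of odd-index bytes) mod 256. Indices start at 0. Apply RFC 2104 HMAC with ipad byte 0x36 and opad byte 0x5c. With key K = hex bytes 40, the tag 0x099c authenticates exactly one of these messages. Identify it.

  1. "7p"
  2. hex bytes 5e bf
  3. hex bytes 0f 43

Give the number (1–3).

Key hex bytes 40 is 1 byte ≤ B = 7; zero-pad to 7 bytes: K' = 40 00 00 00 00 00 00.
K' ⊕ ipad = 76 36 36 36 36 36 36; K' ⊕ opad = 1c 5c 5c 5c 5c 5c 5c.
m1: inner = H(76 36 36 36 36 36 36 37 70) = 88 d9; tag = H(1c 5c 5c 5c 5c 5c 5c 88 d9) = 099c ← matches
m2: inner = H(76 36 36 36 36 36 36 5e bf) = d7 00; tag = H(1c 5c 5c 5c 5c 5c 5c d7 00) = 30eb
m3: inner = H(76 36 36 36 36 36 36 0f 43) = 5b b1; tag = H(1c 5c 5c 5c 5c 5c 5c 5b b1) = e16f

1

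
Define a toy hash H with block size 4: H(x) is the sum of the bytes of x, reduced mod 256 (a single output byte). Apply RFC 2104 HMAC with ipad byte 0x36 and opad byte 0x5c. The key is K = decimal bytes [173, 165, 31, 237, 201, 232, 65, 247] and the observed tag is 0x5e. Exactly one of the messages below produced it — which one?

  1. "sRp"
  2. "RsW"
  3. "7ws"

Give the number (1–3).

2

Key decimal bytes [173, 165, 31, 237, 201, 232, 65, 247] = ad a5 1f ed c9 e8 41 f7 is 8 bytes > B = 4, so hash it first: H(key) = 47, then zero-pad to 4 bytes: K' = 47 00 00 00.
K' ⊕ ipad = 71 36 36 36; K' ⊕ opad = 1b 5c 5c 5c.
m1: inner = H(71 36 36 36 73 52 70) = 48; tag = H(1b 5c 5c 5c 48) = 77
m2: inner = H(71 36 36 36 52 73 57) = 2f; tag = H(1b 5c 5c 5c 2f) = 5e ← matches
m3: inner = H(71 36 36 36 37 77 73) = 34; tag = H(1b 5c 5c 5c 34) = 63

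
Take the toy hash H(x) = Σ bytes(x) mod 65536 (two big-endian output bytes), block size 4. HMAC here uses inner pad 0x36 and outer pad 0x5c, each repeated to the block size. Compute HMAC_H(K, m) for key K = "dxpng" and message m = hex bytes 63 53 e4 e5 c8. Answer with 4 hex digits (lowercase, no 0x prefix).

0294

Key "dxpng" = 64 78 70 6e 67 is 5 bytes > B = 4, so hash it first: H(key) = 02 21, then zero-pad to 4 bytes: K' = 02 21 00 00.
K' ⊕ ipad = 34 17 36 36.  K' ⊕ opad = 5e 7d 5c 5c.
Inner input = (K'⊕ipad) ∥ m = 34 17 36 36 ∥ 63 53 e4 e5 c8.
Inner hash: sum = 52+23+54+54+99+83+228+229+200 = 1022 → 03 fe.
Outer input = (K'⊕opad) ∥ inner = 5e 7d 5c 5c ∥ 03 fe.
Outer hash (tag): sum = 94+125+92+92+3+254 = 660 → 02 94.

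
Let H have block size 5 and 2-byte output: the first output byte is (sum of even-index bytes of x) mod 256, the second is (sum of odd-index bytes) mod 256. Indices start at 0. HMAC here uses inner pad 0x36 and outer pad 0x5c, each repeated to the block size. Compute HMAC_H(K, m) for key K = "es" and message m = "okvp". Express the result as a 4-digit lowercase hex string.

5125

Key "es" = 65 73 is 2 bytes ≤ B = 5; zero-pad to 5 bytes: K' = 65 73 00 00 00.
K' ⊕ ipad = 53 45 36 36 36.  K' ⊕ opad = 39 2f 5c 5c 5c.
Inner input = (K'⊕ipad) ∥ m = 53 45 36 36 36 ∥ 6f 6b 76 70.
Inner hash: even-index sum = 410 mod 256 = 154; odd-index sum = 352 mod 256 = 96 → 9a 60.
Outer input = (K'⊕opad) ∥ inner = 39 2f 5c 5c 5c ∥ 9a 60.
Outer hash (tag): even-index sum = 337 mod 256 = 81; odd-index sum = 293 mod 256 = 37 → 51 25.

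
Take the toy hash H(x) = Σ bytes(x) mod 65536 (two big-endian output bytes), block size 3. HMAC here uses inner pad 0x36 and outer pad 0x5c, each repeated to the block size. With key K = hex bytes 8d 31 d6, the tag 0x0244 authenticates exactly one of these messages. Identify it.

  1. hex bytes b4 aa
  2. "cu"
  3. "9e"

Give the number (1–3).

Key hex bytes 8d 31 d6 is exactly B = 3 bytes: K' = 8d 31 d6.
K' ⊕ ipad = bb 07 e0; K' ⊕ opad = d1 6d 8a.
m1: inner = H(bb 07 e0 b4 aa) = 03 00; tag = H(d1 6d 8a 03 00) = 01cb
m2: inner = H(bb 07 e0 63 75) = 02 7a; tag = H(d1 6d 8a 02 7a) = 0244 ← matches
m3: inner = H(bb 07 e0 39 65) = 02 40; tag = H(d1 6d 8a 02 40) = 020a

2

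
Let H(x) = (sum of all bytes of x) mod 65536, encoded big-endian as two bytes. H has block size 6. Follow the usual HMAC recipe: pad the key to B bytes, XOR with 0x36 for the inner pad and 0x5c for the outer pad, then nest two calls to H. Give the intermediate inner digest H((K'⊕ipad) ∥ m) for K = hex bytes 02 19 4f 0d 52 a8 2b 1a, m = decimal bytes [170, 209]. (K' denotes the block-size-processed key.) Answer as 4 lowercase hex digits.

030a

Key hex bytes 02 19 4f 0d 52 a8 2b 1a is 8 bytes > B = 6, so hash it first: H(key) = 01 b6, then zero-pad to 6 bytes: K' = 01 b6 00 00 00 00.
K' ⊕ ipad = 37 80 36 36 36 36.
Inner input = 37 80 36 36 36 36 ∥ aa d1.
Inner hash: sum = 55+128+54+54+54+54+170+209 = 778 → 03 0a.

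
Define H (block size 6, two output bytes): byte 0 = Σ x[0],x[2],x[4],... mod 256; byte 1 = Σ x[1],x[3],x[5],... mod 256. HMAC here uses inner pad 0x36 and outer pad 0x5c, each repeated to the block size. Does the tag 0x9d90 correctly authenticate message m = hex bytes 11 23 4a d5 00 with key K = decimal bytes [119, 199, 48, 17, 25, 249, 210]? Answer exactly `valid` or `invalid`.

Key decimal bytes [119, 199, 48, 17, 25, 249, 210] = 77 c7 30 11 19 f9 d2 is 7 bytes > B = 6, so hash it first: H(key) = 92 d1, then zero-pad to 6 bytes: K' = 92 d1 00 00 00 00.
K' ⊕ ipad = a4 e7 36 36 36 36; K' ⊕ opad = ce 8d 5c 5c 5c 5c.
Inner hash: even-index sum = 363 mod 256 = 107; odd-index sum = 587 mod 256 = 75 → 6b 4b.
Outer hash (recomputed tag): even-index sum = 497 mod 256 = 241; odd-index sum = 400 mod 256 = 144 → f1 90.
Recomputed tag = f190; claimed = 9d90 → mismatch.

invalid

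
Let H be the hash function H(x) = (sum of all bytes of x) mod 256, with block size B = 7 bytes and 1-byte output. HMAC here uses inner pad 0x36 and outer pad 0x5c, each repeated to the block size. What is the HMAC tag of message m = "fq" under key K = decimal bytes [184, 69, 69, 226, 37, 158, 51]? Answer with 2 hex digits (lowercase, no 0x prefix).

Key decimal bytes [184, 69, 69, 226, 37, 158, 51] = b8 45 45 e2 25 9e 33 is exactly B = 7 bytes: K' = b8 45 45 e2 25 9e 33.
K' ⊕ ipad = 8e 73 73 d4 13 a8 05.  K' ⊕ opad = e4 19 19 be 79 c2 6f.
Inner input = (K'⊕ipad) ∥ m = 8e 73 73 d4 13 a8 05 ∥ 66 71.
Inner hash: sum = 142+115+115+212+19+168+5+102+113 = 991; mod 256 = 223 → df.
Outer input = (K'⊕opad) ∥ inner = e4 19 19 be 79 c2 6f ∥ df.
Outer hash (tag): sum = 228+25+25+190+121+194+111+223 = 1117; mod 256 = 93 → 5d.

5d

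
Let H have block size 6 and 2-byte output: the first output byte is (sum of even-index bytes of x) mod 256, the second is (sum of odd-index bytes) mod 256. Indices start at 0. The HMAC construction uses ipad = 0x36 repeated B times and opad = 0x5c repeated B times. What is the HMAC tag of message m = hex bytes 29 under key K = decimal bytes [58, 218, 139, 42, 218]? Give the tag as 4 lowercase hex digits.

Key decimal bytes [58, 218, 139, 42, 218] = 3a da 8b 2a da is 5 bytes ≤ B = 6; zero-pad to 6 bytes: K' = 3a da 8b 2a da 00.
K' ⊕ ipad = 0c ec bd 1c ec 36.  K' ⊕ opad = 66 86 d7 76 86 5c.
Inner input = (K'⊕ipad) ∥ m = 0c ec bd 1c ec 36 ∥ 29.
Inner hash: even-index sum = 478 mod 256 = 222; odd-index sum = 318 mod 256 = 62 → de 3e.
Outer input = (K'⊕opad) ∥ inner = 66 86 d7 76 86 5c ∥ de 3e.
Outer hash (tag): even-index sum = 673 mod 256 = 161; odd-index sum = 406 mod 256 = 150 → a1 96.

a196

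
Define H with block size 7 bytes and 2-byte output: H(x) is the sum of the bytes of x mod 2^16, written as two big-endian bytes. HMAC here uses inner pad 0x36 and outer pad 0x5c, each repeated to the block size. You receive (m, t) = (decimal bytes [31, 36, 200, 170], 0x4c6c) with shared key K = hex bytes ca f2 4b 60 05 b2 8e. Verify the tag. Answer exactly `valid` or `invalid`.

Key hex bytes ca f2 4b 60 05 b2 8e is exactly B = 7 bytes: K' = ca f2 4b 60 05 b2 8e.
K' ⊕ ipad = fc c4 7d 56 33 84 b8; K' ⊕ opad = 96 ae 17 3c 59 ee d2.
Inner hash: sum = 252+196+125+86+51+132+184+31+36+200+170 = 1463 → 05 b7.
Outer hash (recomputed tag): sum = 150+174+23+60+89+238+210+5+183 = 1132 → 04 6c.
Recomputed tag = 046c; claimed = 4c6c → mismatch.

invalid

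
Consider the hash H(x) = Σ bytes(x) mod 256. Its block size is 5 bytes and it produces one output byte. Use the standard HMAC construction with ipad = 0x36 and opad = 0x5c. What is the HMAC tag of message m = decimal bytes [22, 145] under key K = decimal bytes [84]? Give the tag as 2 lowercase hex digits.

Key decimal bytes [84] = 54 is 1 byte ≤ B = 5; zero-pad to 5 bytes: K' = 54 00 00 00 00.
K' ⊕ ipad = 62 36 36 36 36.  K' ⊕ opad = 08 5c 5c 5c 5c.
Inner input = (K'⊕ipad) ∥ m = 62 36 36 36 36 ∥ 16 91.
Inner hash: sum = 98+54+54+54+54+22+145 = 481; mod 256 = 225 → e1.
Outer input = (K'⊕opad) ∥ inner = 08 5c 5c 5c 5c ∥ e1.
Outer hash (tag): sum = 8+92+92+92+92+225 = 601; mod 256 = 89 → 59.

59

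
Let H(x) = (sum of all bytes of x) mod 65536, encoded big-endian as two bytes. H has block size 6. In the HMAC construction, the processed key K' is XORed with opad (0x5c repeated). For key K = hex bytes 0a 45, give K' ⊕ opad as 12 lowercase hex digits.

Key hex bytes 0a 45 is 2 bytes ≤ B = 6; zero-pad to 6 bytes: K' = 0a 45 00 00 00 00.
XOR each byte with 0x5c: 0a⊕5c=56, 45⊕5c=19, 00⊕5c=5c, 00⊕5c=5c, 00⊕5c=5c, 00⊕5c=5c.

56195c5c5c5c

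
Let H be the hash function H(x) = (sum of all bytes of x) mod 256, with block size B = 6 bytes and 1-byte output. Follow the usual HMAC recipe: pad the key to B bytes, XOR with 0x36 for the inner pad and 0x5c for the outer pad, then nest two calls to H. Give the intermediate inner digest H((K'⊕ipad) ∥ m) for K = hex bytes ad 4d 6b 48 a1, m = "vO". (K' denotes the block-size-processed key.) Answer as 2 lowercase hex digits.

Key hex bytes ad 4d 6b 48 a1 is 5 bytes ≤ B = 6; zero-pad to 6 bytes: K' = ad 4d 6b 48 a1 00.
K' ⊕ ipad = 9b 7b 5d 7e 97 36.
Inner input = 9b 7b 5d 7e 97 36 ∥ 76 4f.
Inner hash: sum = 155+123+93+126+151+54+118+79 = 899; mod 256 = 131 → 83.

83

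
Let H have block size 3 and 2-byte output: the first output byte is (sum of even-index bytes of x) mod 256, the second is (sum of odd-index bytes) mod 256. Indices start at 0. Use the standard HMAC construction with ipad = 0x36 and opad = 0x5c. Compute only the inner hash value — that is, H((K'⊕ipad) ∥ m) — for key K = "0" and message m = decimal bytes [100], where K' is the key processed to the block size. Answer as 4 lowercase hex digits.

Key "0" = 30 is 1 byte ≤ B = 3; zero-pad to 3 bytes: K' = 30 00 00.
K' ⊕ ipad = 06 36 36.
Inner input = 06 36 36 ∥ 64.
Inner hash: even-index sum = 60 mod 256 = 60; odd-index sum = 154 mod 256 = 154 → 3c 9a.

3c9a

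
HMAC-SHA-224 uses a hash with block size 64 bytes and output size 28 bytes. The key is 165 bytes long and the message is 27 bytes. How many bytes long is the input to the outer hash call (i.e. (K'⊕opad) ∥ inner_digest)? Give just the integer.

92

Key is 165 > 64 bytes, so it is hashed to 28 bytes then zero-padded to 64: |K'| = 64.
Outer input = (K'⊕opad) ∥ H(inner) → 64 + 28 = 92 bytes.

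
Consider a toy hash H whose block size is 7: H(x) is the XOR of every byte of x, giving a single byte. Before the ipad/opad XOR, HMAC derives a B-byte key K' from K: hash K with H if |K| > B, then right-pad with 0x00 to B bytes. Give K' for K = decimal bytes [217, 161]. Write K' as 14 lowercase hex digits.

Key decimal bytes [217, 161] = d9 a1 is 2 bytes ≤ B = 7; zero-pad to 7 bytes: K' = d9 a1 00 00 00 00 00.

d9a10000000000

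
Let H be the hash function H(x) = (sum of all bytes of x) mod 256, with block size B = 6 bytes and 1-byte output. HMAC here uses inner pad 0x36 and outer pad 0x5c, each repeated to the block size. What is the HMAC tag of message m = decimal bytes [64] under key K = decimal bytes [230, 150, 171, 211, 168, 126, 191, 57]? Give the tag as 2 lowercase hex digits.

8c

Key decimal bytes [230, 150, 171, 211, 168, 126, 191, 57] = e6 96 ab d3 a8 7e bf 39 is 8 bytes > B = 6, so hash it first: H(key) = 18, then zero-pad to 6 bytes: K' = 18 00 00 00 00 00.
K' ⊕ ipad = 2e 36 36 36 36 36.  K' ⊕ opad = 44 5c 5c 5c 5c 5c.
Inner input = (K'⊕ipad) ∥ m = 2e 36 36 36 36 36 ∥ 40.
Inner hash: sum = 46+54+54+54+54+54+64 = 380; mod 256 = 124 → 7c.
Outer input = (K'⊕opad) ∥ inner = 44 5c 5c 5c 5c 5c ∥ 7c.
Outer hash (tag): sum = 68+92+92+92+92+92+124 = 652; mod 256 = 140 → 8c.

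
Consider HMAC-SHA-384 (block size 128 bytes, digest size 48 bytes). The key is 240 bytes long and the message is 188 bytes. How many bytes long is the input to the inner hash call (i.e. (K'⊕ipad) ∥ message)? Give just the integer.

Key is 240 > 128 bytes, so it is hashed to 48 bytes then zero-padded to 128: |K'| = 128.
Inner input = (K'⊕ipad) ∥ m → 128 + 188 = 316 bytes.

316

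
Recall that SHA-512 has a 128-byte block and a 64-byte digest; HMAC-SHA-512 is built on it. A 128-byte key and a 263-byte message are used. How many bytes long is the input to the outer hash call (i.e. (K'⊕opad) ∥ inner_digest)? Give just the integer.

192

Key is 128 ≤ 128 bytes, zero-padded: |K'| = 128.
Outer input = (K'⊕opad) ∥ H(inner) → 128 + 64 = 192 bytes.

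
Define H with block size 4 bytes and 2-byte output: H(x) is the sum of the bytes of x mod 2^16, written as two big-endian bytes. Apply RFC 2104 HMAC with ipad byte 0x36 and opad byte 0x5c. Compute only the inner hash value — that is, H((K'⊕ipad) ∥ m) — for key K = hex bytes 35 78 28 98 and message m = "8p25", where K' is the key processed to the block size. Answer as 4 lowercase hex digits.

Key hex bytes 35 78 28 98 is exactly B = 4 bytes: K' = 35 78 28 98.
K' ⊕ ipad = 03 4e 1e ae.
Inner input = 03 4e 1e ae ∥ 38 70 32 35.
Inner hash: sum = 3+78+30+174+56+112+50+53 = 556 → 02 2c.

022c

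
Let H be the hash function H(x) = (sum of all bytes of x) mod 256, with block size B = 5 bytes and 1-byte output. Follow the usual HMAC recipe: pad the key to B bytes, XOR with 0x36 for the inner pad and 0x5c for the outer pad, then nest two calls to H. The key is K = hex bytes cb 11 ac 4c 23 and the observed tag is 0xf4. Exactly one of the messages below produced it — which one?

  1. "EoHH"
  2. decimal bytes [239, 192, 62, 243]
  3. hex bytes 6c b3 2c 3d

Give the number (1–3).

Key hex bytes cb 11 ac 4c 23 is exactly B = 5 bytes: K' = cb 11 ac 4c 23.
K' ⊕ ipad = fd 27 9a 7a 15; K' ⊕ opad = 97 4d f0 10 7f.
m1: inner = H(fd 27 9a 7a 15 45 6f 48 48) = 91; tag = H(97 4d f0 10 7f 91) = f4 ← matches
m2: inner = H(fd 27 9a 7a 15 ef c0 3e f3) = 2d; tag = H(97 4d f0 10 7f 2d) = 90
m3: inner = H(fd 27 9a 7a 15 6c b3 2c 3d) = d5; tag = H(97 4d f0 10 7f d5) = 38

1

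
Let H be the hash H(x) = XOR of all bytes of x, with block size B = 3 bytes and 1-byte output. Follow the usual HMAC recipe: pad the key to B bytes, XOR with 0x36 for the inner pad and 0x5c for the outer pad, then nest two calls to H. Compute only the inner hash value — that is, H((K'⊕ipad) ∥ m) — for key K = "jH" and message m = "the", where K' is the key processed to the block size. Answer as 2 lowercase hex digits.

6d

Key "jH" = 6a 48 is 2 bytes ≤ B = 3; zero-pad to 3 bytes: K' = 6a 48 00.
K' ⊕ ipad = 5c 7e 36.
Inner input = 5c 7e 36 ∥ 74 68 65.
Inner hash: XOR 5c⊕7e⊕36⊕74⊕68⊕65 = 6d.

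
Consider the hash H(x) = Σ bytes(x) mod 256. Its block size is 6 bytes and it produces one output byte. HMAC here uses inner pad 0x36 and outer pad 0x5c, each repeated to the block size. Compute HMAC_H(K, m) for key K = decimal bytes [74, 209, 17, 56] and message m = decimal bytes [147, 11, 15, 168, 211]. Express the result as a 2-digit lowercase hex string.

Key decimal bytes [74, 209, 17, 56] = 4a d1 11 38 is 4 bytes ≤ B = 6; zero-pad to 6 bytes: K' = 4a d1 11 38 00 00.
K' ⊕ ipad = 7c e7 27 0e 36 36.  K' ⊕ opad = 16 8d 4d 64 5c 5c.
Inner input = (K'⊕ipad) ∥ m = 7c e7 27 0e 36 36 ∥ 93 0b 0f a8 d3.
Inner hash: sum = 124+231+39+14+54+54+147+11+15+168+211 = 1068; mod 256 = 44 → 2c.
Outer input = (K'⊕opad) ∥ inner = 16 8d 4d 64 5c 5c ∥ 2c.
Outer hash (tag): sum = 22+141+77+100+92+92+44 = 568; mod 256 = 56 → 38.

38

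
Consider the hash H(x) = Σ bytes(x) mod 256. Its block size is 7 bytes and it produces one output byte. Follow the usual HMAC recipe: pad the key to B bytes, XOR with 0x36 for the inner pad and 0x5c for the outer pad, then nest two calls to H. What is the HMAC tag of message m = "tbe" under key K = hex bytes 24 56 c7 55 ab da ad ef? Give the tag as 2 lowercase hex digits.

13

Key hex bytes 24 56 c7 55 ab da ad ef is 8 bytes > B = 7, so hash it first: H(key) = b7, then zero-pad to 7 bytes: K' = b7 00 00 00 00 00 00.
K' ⊕ ipad = 81 36 36 36 36 36 36.  K' ⊕ opad = eb 5c 5c 5c 5c 5c 5c.
Inner input = (K'⊕ipad) ∥ m = 81 36 36 36 36 36 36 ∥ 74 62 65.
Inner hash: sum = 129+54+54+54+54+54+54+116+98+101 = 768; mod 256 = 0 → 00.
Outer input = (K'⊕opad) ∥ inner = eb 5c 5c 5c 5c 5c 5c ∥ 00.
Outer hash (tag): sum = 235+92+92+92+92+92+92+0 = 787; mod 256 = 19 → 13.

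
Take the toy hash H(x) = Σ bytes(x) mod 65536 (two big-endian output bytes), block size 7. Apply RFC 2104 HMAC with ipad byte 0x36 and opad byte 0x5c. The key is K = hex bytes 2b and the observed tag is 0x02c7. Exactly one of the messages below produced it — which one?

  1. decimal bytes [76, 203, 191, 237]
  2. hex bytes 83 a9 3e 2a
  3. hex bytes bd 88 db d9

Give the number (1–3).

1

Key hex bytes 2b is 1 byte ≤ B = 7; zero-pad to 7 bytes: K' = 2b 00 00 00 00 00 00.
K' ⊕ ipad = 1d 36 36 36 36 36 36; K' ⊕ opad = 77 5c 5c 5c 5c 5c 5c.
m1: inner = H(1d 36 36 36 36 36 36 4c cb bf ed) = 04 24; tag = H(77 5c 5c 5c 5c 5c 5c 04 24) = 02c7 ← matches
m2: inner = H(1d 36 36 36 36 36 36 83 a9 3e 2a) = 02 f5; tag = H(77 5c 5c 5c 5c 5c 5c 02 f5) = 0396
m3: inner = H(1d 36 36 36 36 36 36 bd 88 db d9) = 04 5a; tag = H(77 5c 5c 5c 5c 5c 5c 04 5a) = 02fd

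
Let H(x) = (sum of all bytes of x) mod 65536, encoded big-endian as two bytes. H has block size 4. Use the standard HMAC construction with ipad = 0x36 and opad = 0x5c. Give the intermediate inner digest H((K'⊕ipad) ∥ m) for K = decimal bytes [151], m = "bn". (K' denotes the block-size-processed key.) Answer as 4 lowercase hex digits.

Key decimal bytes [151] = 97 is 1 byte ≤ B = 4; zero-pad to 4 bytes: K' = 97 00 00 00.
K' ⊕ ipad = a1 36 36 36.
Inner input = a1 36 36 36 ∥ 62 6e.
Inner hash: sum = 161+54+54+54+98+110 = 531 → 02 13.

0213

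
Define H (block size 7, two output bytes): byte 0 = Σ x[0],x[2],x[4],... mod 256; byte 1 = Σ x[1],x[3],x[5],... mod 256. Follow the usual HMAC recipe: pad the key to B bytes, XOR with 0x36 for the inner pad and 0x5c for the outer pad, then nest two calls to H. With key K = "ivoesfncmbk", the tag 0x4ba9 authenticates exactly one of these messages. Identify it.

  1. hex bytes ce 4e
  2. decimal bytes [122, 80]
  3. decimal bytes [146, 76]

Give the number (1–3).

Key "ivoesfncmbk" = 69 76 6f 65 73 66 6e 63 6d 62 6b is 11 bytes > B = 7, so hash it first: H(key) = 91 06, then zero-pad to 7 bytes: K' = 91 06 00 00 00 00 00.
K' ⊕ ipad = a7 30 36 36 36 36 36; K' ⊕ opad = cd 5a 5c 5c 5c 5c 5c.
m1: inner = H(a7 30 36 36 36 36 36 ce 4e) = 97 6a; tag = H(cd 5a 5c 5c 5c 5c 5c 97 6a) = 4ba9 ← matches
m2: inner = H(a7 30 36 36 36 36 36 7a 50) = 99 16; tag = H(cd 5a 5c 5c 5c 5c 5c 99 16) = f7ab
m3: inner = H(a7 30 36 36 36 36 36 92 4c) = 95 2e; tag = H(cd 5a 5c 5c 5c 5c 5c 95 2e) = 0fa7

1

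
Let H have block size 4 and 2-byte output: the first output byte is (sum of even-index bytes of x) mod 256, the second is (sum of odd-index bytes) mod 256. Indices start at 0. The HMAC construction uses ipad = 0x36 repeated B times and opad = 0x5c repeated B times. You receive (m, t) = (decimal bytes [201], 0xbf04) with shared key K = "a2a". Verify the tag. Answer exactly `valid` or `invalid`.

Key "a2a" = 61 32 61 is 3 bytes ≤ B = 4; zero-pad to 4 bytes: K' = 61 32 61 00.
K' ⊕ ipad = 57 04 57 36; K' ⊕ opad = 3d 6e 3d 5c.
Inner hash: even-index sum = 375 mod 256 = 119; odd-index sum = 58 mod 256 = 58 → 77 3a.
Outer hash (recomputed tag): even-index sum = 241 mod 256 = 241; odd-index sum = 260 mod 256 = 4 → f1 04.
Recomputed tag = f104; claimed = bf04 → mismatch.

invalid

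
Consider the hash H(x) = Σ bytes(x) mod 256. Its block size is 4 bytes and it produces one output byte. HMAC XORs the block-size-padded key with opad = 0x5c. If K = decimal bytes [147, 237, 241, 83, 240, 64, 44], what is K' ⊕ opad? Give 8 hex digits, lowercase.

7c5c5c5c

Key decimal bytes [147, 237, 241, 83, 240, 64, 44] = 93 ed f1 53 f0 40 2c is 7 bytes > B = 4, so hash it first: H(key) = 20, then zero-pad to 4 bytes: K' = 20 00 00 00.
XOR each byte with 0x5c: 20⊕5c=7c, 00⊕5c=5c, 00⊕5c=5c, 00⊕5c=5c.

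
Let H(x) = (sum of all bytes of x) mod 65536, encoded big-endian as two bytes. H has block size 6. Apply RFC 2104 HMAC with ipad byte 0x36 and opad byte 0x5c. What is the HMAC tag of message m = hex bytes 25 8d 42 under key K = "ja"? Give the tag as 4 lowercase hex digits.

Key "ja" = 6a 61 is 2 bytes ≤ B = 6; zero-pad to 6 bytes: K' = 6a 61 00 00 00 00.
K' ⊕ ipad = 5c 57 36 36 36 36.  K' ⊕ opad = 36 3d 5c 5c 5c 5c.
Inner input = (K'⊕ipad) ∥ m = 5c 57 36 36 36 36 ∥ 25 8d 42.
Inner hash: sum = 92+87+54+54+54+54+37+141+66 = 639 → 02 7f.
Outer input = (K'⊕opad) ∥ inner = 36 3d 5c 5c 5c 5c ∥ 02 7f.
Outer hash (tag): sum = 54+61+92+92+92+92+2+127 = 612 → 02 64.

0264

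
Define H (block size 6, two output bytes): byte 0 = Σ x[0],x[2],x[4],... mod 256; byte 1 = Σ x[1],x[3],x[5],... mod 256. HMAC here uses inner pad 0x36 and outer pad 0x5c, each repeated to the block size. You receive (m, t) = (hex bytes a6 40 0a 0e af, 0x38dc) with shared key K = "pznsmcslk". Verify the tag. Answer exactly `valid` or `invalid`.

invalid

Key "pznsmcslk" = 70 7a 6e 73 6d 63 73 6c 6b is 9 bytes > B = 6, so hash it first: H(key) = 29 bc, then zero-pad to 6 bytes: K' = 29 bc 00 00 00 00.
K' ⊕ ipad = 1f 8a 36 36 36 36; K' ⊕ opad = 75 e0 5c 5c 5c 5c.
Inner hash: even-index sum = 490 mod 256 = 234; odd-index sum = 324 mod 256 = 68 → ea 44.
Outer hash (recomputed tag): even-index sum = 535 mod 256 = 23; odd-index sum = 476 mod 256 = 220 → 17 dc.
Recomputed tag = 17dc; claimed = 38dc → mismatch.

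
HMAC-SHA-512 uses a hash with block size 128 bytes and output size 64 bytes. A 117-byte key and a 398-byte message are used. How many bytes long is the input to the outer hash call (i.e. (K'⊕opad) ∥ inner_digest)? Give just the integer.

Key is 117 ≤ 128 bytes, zero-padded: |K'| = 128.
Outer input = (K'⊕opad) ∥ H(inner) → 128 + 64 = 192 bytes.

192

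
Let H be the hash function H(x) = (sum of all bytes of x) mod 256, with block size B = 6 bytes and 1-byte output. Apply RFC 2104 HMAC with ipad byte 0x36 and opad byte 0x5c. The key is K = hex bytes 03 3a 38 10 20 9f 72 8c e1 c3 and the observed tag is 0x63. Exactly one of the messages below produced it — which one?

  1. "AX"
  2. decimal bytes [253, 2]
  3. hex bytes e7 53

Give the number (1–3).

2

Key hex bytes 03 3a 38 10 20 9f 72 8c e1 c3 is 10 bytes > B = 6, so hash it first: H(key) = e6, then zero-pad to 6 bytes: K' = e6 00 00 00 00 00.
K' ⊕ ipad = d0 36 36 36 36 36; K' ⊕ opad = ba 5c 5c 5c 5c 5c.
m1: inner = H(d0 36 36 36 36 36 41 58) = 77; tag = H(ba 5c 5c 5c 5c 5c 77) = fd
m2: inner = H(d0 36 36 36 36 36 fd 02) = dd; tag = H(ba 5c 5c 5c 5c 5c dd) = 63 ← matches
m3: inner = H(d0 36 36 36 36 36 e7 53) = 18; tag = H(ba 5c 5c 5c 5c 5c 18) = 9e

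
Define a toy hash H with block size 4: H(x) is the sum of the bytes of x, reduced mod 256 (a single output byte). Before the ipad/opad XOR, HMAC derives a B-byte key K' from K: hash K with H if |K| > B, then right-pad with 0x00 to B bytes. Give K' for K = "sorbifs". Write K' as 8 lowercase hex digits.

f8000000

|K| = 7 > B = 4, so first hash the key.
H(K): sum = 115+111+114+98+105+102+115 = 760; mod 256 = 248 → f8.
Zero-pad H(K) = f8 to 4 bytes: K' = f8 00 00 00.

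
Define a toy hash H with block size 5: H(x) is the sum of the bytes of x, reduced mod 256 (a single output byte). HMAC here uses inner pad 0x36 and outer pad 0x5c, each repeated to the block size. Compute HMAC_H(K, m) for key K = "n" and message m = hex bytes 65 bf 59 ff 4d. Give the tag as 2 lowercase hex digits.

Key "n" = 6e is 1 byte ≤ B = 5; zero-pad to 5 bytes: K' = 6e 00 00 00 00.
K' ⊕ ipad = 58 36 36 36 36.  K' ⊕ opad = 32 5c 5c 5c 5c.
Inner input = (K'⊕ipad) ∥ m = 58 36 36 36 36 ∥ 65 bf 59 ff 4d.
Inner hash: sum = 88+54+54+54+54+101+191+89+255+77 = 1017; mod 256 = 249 → f9.
Outer input = (K'⊕opad) ∥ inner = 32 5c 5c 5c 5c ∥ f9.
Outer hash (tag): sum = 50+92+92+92+92+249 = 667; mod 256 = 155 → 9b.

9b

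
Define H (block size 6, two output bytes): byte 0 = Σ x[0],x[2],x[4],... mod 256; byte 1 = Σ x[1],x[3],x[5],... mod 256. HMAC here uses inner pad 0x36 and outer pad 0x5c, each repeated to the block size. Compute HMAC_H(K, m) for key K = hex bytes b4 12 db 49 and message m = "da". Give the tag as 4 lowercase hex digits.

d4f9

Key hex bytes b4 12 db 49 is 4 bytes ≤ B = 6; zero-pad to 6 bytes: K' = b4 12 db 49 00 00.
K' ⊕ ipad = 82 24 ed 7f 36 36.  K' ⊕ opad = e8 4e 87 15 5c 5c.
Inner input = (K'⊕ipad) ∥ m = 82 24 ed 7f 36 36 ∥ 64 61.
Inner hash: even-index sum = 521 mod 256 = 9; odd-index sum = 314 mod 256 = 58 → 09 3a.
Outer input = (K'⊕opad) ∥ inner = e8 4e 87 15 5c 5c ∥ 09 3a.
Outer hash (tag): even-index sum = 468 mod 256 = 212; odd-index sum = 249 mod 256 = 249 → d4 f9.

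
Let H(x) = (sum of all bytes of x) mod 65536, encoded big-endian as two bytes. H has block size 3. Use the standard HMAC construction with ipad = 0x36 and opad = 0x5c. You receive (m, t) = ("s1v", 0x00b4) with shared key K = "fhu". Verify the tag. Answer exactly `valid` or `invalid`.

invalid

Key "fhu" = 66 68 75 is exactly B = 3 bytes: K' = 66 68 75.
K' ⊕ ipad = 50 5e 43; K' ⊕ opad = 3a 34 29.
Inner hash: sum = 80+94+67+115+49+118 = 523 → 02 0b.
Outer hash (recomputed tag): sum = 58+52+41+2+11 = 164 → 00 a4.
Recomputed tag = 00a4; claimed = 00b4 → mismatch.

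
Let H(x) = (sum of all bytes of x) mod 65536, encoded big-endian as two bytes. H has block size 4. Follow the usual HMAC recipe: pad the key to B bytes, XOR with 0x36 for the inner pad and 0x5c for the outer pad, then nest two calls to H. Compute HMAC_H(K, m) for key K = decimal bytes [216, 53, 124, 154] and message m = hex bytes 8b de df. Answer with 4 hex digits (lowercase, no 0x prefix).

Key decimal bytes [216, 53, 124, 154] = d8 35 7c 9a is exactly B = 4 bytes: K' = d8 35 7c 9a.
K' ⊕ ipad = ee 03 4a ac.  K' ⊕ opad = 84 69 20 c6.
Inner input = (K'⊕ipad) ∥ m = ee 03 4a ac ∥ 8b de df.
Inner hash: sum = 238+3+74+172+139+222+223 = 1071 → 04 2f.
Outer input = (K'⊕opad) ∥ inner = 84 69 20 c6 ∥ 04 2f.
Outer hash (tag): sum = 132+105+32+198+4+47 = 518 → 02 06.

0206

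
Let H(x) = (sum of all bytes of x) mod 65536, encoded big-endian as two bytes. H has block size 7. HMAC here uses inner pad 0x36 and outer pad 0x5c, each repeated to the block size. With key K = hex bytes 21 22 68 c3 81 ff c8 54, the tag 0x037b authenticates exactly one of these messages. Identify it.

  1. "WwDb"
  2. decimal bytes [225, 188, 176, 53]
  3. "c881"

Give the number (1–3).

Key hex bytes 21 22 68 c3 81 ff c8 54 is 8 bytes > B = 7, so hash it first: H(key) = 04 0a, then zero-pad to 7 bytes: K' = 04 0a 00 00 00 00 00.
K' ⊕ ipad = 32 3c 36 36 36 36 36; K' ⊕ opad = 58 56 5c 5c 5c 5c 5c.
m1: inner = H(32 3c 36 36 36 36 36 57 77 44 62) = 02 f0; tag = H(58 56 5c 5c 5c 5c 5c 02 f0) = 036c
m2: inner = H(32 3c 36 36 36 36 36 e1 bc b0 35) = 03 fe; tag = H(58 56 5c 5c 5c 5c 5c 03 fe) = 037b ← matches
m3: inner = H(32 3c 36 36 36 36 36 63 38 38 31) = 02 80; tag = H(58 56 5c 5c 5c 5c 5c 02 80) = 02fc

2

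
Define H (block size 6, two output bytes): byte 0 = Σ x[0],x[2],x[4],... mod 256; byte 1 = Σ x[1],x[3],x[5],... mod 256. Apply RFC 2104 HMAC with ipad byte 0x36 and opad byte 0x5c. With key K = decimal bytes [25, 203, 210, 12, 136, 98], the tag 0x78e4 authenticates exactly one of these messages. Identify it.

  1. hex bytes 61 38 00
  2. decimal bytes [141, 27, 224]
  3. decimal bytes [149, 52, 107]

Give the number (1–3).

3

Key decimal bytes [25, 203, 210, 12, 136, 98] = 19 cb d2 0c 88 62 is exactly B = 6 bytes: K' = 19 cb d2 0c 88 62.
K' ⊕ ipad = 2f fd e4 3a be 54; K' ⊕ opad = 45 97 8e 50 d4 3e.
m1: inner = H(2f fd e4 3a be 54 61 38 00) = 32 c3; tag = H(45 97 8e 50 d4 3e 32 c3) = d9e8
m2: inner = H(2f fd e4 3a be 54 8d 1b e0) = 3e a6; tag = H(45 97 8e 50 d4 3e 3e a6) = e5cb
m3: inner = H(2f fd e4 3a be 54 95 34 6b) = d1 bf; tag = H(45 97 8e 50 d4 3e d1 bf) = 78e4 ← matches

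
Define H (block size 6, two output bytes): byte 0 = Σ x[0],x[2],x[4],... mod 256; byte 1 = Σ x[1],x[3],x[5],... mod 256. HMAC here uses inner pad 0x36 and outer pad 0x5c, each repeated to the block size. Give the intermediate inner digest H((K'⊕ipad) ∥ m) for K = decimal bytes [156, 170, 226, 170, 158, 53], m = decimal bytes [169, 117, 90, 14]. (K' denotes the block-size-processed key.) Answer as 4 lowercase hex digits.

Key decimal bytes [156, 170, 226, 170, 158, 53] = 9c aa e2 aa 9e 35 is exactly B = 6 bytes: K' = 9c aa e2 aa 9e 35.
K' ⊕ ipad = aa 9c d4 9c a8 03.
Inner input = aa 9c d4 9c a8 03 ∥ a9 75 5a 0e.
Inner hash: even-index sum = 809 mod 256 = 41; odd-index sum = 446 mod 256 = 190 → 29 be.

29be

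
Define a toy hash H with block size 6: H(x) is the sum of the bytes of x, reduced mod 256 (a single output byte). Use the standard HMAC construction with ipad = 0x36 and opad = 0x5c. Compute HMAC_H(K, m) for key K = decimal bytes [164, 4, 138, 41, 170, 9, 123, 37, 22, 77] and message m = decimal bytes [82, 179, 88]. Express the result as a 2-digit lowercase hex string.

Key decimal bytes [164, 4, 138, 41, 170, 9, 123, 37, 22, 77] = a4 04 8a 29 aa 09 7b 25 16 4d is 10 bytes > B = 6, so hash it first: H(key) = 11, then zero-pad to 6 bytes: K' = 11 00 00 00 00 00.
K' ⊕ ipad = 27 36 36 36 36 36.  K' ⊕ opad = 4d 5c 5c 5c 5c 5c.
Inner input = (K'⊕ipad) ∥ m = 27 36 36 36 36 36 ∥ 52 b3 58.
Inner hash: sum = 39+54+54+54+54+54+82+179+88 = 658; mod 256 = 146 → 92.
Outer input = (K'⊕opad) ∥ inner = 4d 5c 5c 5c 5c 5c ∥ 92.
Outer hash (tag): sum = 77+92+92+92+92+92+146 = 683; mod 256 = 171 → ab.

ab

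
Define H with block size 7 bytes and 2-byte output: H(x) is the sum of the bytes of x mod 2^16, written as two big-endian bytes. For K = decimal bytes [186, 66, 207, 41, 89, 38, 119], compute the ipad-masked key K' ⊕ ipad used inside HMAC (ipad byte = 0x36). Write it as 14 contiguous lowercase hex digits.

Key decimal bytes [186, 66, 207, 41, 89, 38, 119] = ba 42 cf 29 59 26 77 is exactly B = 7 bytes: K' = ba 42 cf 29 59 26 77.
XOR each byte with 0x36: ba⊕36=8c, 42⊕36=74, cf⊕36=f9, 29⊕36=1f, 59⊕36=6f, 26⊕36=10, 77⊕36=41.

8c74f91f6f1041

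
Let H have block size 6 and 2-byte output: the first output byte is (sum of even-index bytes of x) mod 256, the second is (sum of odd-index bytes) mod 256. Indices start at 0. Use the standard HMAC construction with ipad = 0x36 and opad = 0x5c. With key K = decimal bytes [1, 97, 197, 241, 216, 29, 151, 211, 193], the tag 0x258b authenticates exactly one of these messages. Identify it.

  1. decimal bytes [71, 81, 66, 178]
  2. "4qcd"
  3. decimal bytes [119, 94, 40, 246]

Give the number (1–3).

2

Key decimal bytes [1, 97, 197, 241, 216, 29, 151, 211, 193] = 01 61 c5 f1 d8 1d 97 d3 c1 is 9 bytes > B = 6, so hash it first: H(key) = f6 42, then zero-pad to 6 bytes: K' = f6 42 00 00 00 00.
K' ⊕ ipad = c0 74 36 36 36 36; K' ⊕ opad = aa 1e 5c 5c 5c 5c.
m1: inner = H(c0 74 36 36 36 36 47 51 42 b2) = b5 e3; tag = H(aa 1e 5c 5c 5c 5c b5 e3) = 17b9
m2: inner = H(c0 74 36 36 36 36 34 71 63 64) = c3 b5; tag = H(aa 1e 5c 5c 5c 5c c3 b5) = 258b ← matches
m3: inner = H(c0 74 36 36 36 36 77 5e 28 f6) = cb 34; tag = H(aa 1e 5c 5c 5c 5c cb 34) = 2d0a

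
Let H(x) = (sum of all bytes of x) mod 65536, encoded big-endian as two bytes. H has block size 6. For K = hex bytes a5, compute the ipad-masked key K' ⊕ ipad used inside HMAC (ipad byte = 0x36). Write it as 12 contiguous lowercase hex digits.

Key hex bytes a5 is 1 byte ≤ B = 6; zero-pad to 6 bytes: K' = a5 00 00 00 00 00.
XOR each byte with 0x36: a5⊕36=93, 00⊕36=36, 00⊕36=36, 00⊕36=36, 00⊕36=36, 00⊕36=36.

933636363636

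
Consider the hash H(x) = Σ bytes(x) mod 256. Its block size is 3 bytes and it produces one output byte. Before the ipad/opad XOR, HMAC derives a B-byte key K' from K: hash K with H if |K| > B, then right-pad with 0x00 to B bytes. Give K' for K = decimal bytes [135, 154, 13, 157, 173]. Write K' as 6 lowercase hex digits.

780000

|K| = 5 > B = 3, so first hash the key.
H(K): sum = 135+154+13+157+173 = 632; mod 256 = 120 → 78.
Zero-pad H(K) = 78 to 3 bytes: K' = 78 00 00.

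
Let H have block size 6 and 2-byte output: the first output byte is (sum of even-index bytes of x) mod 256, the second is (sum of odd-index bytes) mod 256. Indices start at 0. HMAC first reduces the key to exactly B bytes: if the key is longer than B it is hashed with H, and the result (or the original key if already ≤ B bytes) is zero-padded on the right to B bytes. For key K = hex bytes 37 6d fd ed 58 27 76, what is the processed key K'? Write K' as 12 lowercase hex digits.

028100000000

|K| = 7 > B = 6, so first hash the key.
H(K): even-index sum = 514 mod 256 = 2; odd-index sum = 385 mod 256 = 129 → 02 81.
Zero-pad H(K) = 02 81 to 6 bytes: K' = 02 81 00 00 00 00.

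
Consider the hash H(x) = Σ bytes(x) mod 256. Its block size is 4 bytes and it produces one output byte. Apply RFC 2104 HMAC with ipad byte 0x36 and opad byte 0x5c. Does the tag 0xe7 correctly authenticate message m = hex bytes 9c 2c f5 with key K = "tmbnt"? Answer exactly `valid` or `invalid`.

invalid

Key "tmbnt" = 74 6d 62 6e 74 is 5 bytes > B = 4, so hash it first: H(key) = 25, then zero-pad to 4 bytes: K' = 25 00 00 00.
K' ⊕ ipad = 13 36 36 36; K' ⊕ opad = 79 5c 5c 5c.
Inner hash: sum = 19+54+54+54+156+44+245 = 626; mod 256 = 114 → 72.
Outer hash (recomputed tag): sum = 121+92+92+92+114 = 511; mod 256 = 255 → ff.
Recomputed tag = ff; claimed = e7 → mismatch.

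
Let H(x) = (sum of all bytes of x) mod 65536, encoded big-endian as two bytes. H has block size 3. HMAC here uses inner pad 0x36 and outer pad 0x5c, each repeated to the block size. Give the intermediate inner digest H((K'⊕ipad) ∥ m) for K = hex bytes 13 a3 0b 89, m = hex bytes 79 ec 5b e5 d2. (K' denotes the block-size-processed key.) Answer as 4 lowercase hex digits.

Key hex bytes 13 a3 0b 89 is 4 bytes > B = 3, so hash it first: H(key) = 01 4a, then zero-pad to 3 bytes: K' = 01 4a 00.
K' ⊕ ipad = 37 7c 36.
Inner input = 37 7c 36 ∥ 79 ec 5b e5 d2.
Inner hash: sum = 55+124+54+121+236+91+229+210 = 1120 → 04 60.

0460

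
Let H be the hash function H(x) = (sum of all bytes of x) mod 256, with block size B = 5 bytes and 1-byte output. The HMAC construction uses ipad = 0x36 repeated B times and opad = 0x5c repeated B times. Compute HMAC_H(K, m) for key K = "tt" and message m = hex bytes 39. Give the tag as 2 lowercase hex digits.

Key "tt" = 74 74 is 2 bytes ≤ B = 5; zero-pad to 5 bytes: K' = 74 74 00 00 00.
K' ⊕ ipad = 42 42 36 36 36.  K' ⊕ opad = 28 28 5c 5c 5c.
Inner input = (K'⊕ipad) ∥ m = 42 42 36 36 36 ∥ 39.
Inner hash: sum = 66+66+54+54+54+57 = 351; mod 256 = 95 → 5f.
Outer input = (K'⊕opad) ∥ inner = 28 28 5c 5c 5c ∥ 5f.
Outer hash (tag): sum = 40+40+92+92+92+95 = 451; mod 256 = 195 → c3.

c3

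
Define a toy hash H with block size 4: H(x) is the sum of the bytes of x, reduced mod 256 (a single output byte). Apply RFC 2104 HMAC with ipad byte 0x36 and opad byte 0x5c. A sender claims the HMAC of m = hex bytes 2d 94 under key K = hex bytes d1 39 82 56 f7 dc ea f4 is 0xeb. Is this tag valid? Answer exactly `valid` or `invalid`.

Key hex bytes d1 39 82 56 f7 dc ea f4 is 8 bytes > B = 4, so hash it first: H(key) = 93, then zero-pad to 4 bytes: K' = 93 00 00 00.
K' ⊕ ipad = a5 36 36 36; K' ⊕ opad = cf 5c 5c 5c.
Inner hash: sum = 165+54+54+54+45+148 = 520; mod 256 = 8 → 08.
Outer hash (recomputed tag): sum = 207+92+92+92+8 = 491; mod 256 = 235 → eb.
Recomputed tag = eb; claimed = eb → match.

valid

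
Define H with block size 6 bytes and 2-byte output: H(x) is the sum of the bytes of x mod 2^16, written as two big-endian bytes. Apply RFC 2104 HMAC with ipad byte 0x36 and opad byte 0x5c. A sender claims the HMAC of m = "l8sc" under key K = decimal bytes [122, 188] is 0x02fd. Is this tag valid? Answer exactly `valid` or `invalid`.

Key decimal bytes [122, 188] = 7a bc is 2 bytes ≤ B = 6; zero-pad to 6 bytes: K' = 7a bc 00 00 00 00.
K' ⊕ ipad = 4c 8a 36 36 36 36; K' ⊕ opad = 26 e0 5c 5c 5c 5c.
Inner hash: sum = 76+138+54+54+54+54+108+56+115+99 = 808 → 03 28.
Outer hash (recomputed tag): sum = 38+224+92+92+92+92+3+40 = 673 → 02 a1.
Recomputed tag = 02a1; claimed = 02fd → mismatch.

invalid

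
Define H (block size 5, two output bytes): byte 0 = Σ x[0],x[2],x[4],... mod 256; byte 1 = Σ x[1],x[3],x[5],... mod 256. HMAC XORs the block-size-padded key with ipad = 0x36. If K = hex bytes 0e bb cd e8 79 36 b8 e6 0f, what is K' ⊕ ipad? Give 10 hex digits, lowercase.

2d89363636

Key hex bytes 0e bb cd e8 79 36 b8 e6 0f is 9 bytes > B = 5, so hash it first: H(key) = 1b bf, then zero-pad to 5 bytes: K' = 1b bf 00 00 00.
XOR each byte with 0x36: 1b⊕36=2d, bf⊕36=89, 00⊕36=36, 00⊕36=36, 00⊕36=36.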